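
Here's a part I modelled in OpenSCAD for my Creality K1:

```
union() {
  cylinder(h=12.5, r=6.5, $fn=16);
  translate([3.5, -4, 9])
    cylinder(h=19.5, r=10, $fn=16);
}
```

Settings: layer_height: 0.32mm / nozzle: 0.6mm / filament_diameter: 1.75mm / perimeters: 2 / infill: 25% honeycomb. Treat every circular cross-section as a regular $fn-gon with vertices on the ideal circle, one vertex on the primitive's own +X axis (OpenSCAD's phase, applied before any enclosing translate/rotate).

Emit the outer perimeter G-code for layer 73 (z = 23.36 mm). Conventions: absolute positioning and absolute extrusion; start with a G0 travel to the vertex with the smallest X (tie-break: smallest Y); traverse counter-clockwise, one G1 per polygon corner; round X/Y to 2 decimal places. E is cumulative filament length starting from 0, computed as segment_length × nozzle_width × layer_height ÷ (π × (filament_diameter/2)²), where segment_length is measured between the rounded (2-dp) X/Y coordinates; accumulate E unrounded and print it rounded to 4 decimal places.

At z = 23.36 mm: the cylinder is absent (z outside [0, 12.5]); the r=10 cylinder at (3.5, -4) contributes a regular 16-gon of circumradius 10; Combining (union): only the r=10 cylinder at (3.5, -4) is present, so the union is just that shape — 1 connected region. The outline is a single polygon with 16 vertices. Extrusion per mm of travel: 0.6 × 0.32 / (π × 0.875²) = 0.079824. Accumulating E over each segment gives final E = 4.9837.

G0 X-6.50 Y-4.00 Z23.36
G1 X-5.74 Y-7.83 E0.3117
G1 X-3.57 Y-11.07 E0.6230
G1 X-0.33 Y-13.24 E0.9342
G1 X3.50 Y-14.00 E1.2459
G1 X7.33 Y-13.24 E1.5576
G1 X10.57 Y-11.07 E1.8689
G1 X12.74 Y-7.83 E2.1802
G1 X13.50 Y-4.00 E2.4919
G1 X12.74 Y-0.17 E2.8036
G1 X10.57 Y3.07 E3.1148
G1 X7.33 Y5.24 E3.4261
G1 X3.50 Y6.00 E3.7378
G1 X-0.33 Y5.24 E4.0495
G1 X-3.57 Y3.07 E4.3608
G1 X-5.74 Y-0.17 E4.6720
G1 X-6.50 Y-4.00 E4.9837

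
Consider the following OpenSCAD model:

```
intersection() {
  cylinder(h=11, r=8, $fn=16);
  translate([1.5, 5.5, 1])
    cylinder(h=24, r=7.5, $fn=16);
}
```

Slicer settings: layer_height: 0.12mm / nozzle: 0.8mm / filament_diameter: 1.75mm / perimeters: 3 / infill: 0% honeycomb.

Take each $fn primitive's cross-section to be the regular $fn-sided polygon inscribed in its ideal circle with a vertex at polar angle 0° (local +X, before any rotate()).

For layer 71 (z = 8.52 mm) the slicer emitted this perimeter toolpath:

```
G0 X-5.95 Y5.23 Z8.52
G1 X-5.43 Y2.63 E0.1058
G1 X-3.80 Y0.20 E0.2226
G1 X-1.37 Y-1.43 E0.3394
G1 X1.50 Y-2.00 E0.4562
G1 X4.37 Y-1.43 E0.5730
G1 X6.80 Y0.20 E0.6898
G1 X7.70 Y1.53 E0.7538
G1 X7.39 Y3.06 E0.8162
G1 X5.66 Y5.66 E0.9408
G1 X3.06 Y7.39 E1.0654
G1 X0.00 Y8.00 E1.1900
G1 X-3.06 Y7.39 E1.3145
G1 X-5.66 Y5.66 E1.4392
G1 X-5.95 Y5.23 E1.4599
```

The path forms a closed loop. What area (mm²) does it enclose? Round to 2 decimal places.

Apply the shoelace formula to the sequence of (X, Y) vertices; enclosed area = 98.56 mm².

98.56 mm²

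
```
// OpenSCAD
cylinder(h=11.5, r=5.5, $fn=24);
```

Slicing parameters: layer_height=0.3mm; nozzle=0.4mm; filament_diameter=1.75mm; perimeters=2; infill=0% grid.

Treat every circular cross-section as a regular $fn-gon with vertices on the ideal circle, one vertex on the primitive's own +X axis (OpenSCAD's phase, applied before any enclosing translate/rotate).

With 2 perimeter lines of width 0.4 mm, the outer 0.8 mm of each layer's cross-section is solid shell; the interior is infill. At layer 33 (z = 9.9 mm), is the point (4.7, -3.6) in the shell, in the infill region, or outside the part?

outside

At z = 9.9 mm: the r=5.5 cylinder contributes a regular 24-gon of circumradius 5.5. Overall, the cross-section is a single solid region. The nearest boundary edge runs (3.89, -3.89)→(4.76, -2.75); distance from the point to it = 0.47 mm. The point is not inside any of the regions above, so it lies outside the cross-section (0.47 mm from the nearest boundary).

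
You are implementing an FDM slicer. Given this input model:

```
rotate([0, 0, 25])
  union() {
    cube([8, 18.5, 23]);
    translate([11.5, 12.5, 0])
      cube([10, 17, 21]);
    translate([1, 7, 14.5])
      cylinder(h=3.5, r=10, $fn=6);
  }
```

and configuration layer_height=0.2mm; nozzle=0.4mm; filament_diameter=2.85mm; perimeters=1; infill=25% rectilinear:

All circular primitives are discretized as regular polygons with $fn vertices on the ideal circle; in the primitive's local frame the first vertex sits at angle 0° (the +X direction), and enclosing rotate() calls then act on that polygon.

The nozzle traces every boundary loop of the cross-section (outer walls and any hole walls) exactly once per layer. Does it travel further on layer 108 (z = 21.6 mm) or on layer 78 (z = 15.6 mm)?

Layer 108 (z = 21.6): the 8×18.5 cube contributes its full rectangle (perimeter 53.00 mm); the cube at (11.5, 12.5) does not reach this height (z outside [0, 21]); the cylinder at (1, 7) is absent (z outside [14.5, 18]); Combining (union): only the 8×18.5 cube is present, so the union is just that shape — boundary = 53.00 mm; (rotated 25° about Z; rotation is an isometry so areas/perimeters/island counts are preserved). So its perimeter = 53.00 mm. Layer 78 (z = 15.6): the 8×18.5 cube contributes its full rectangle (perimeter 53.00 mm); the cube at (11.5, 12.5) is present — its section is the full 10×17 rectangle (perimeter 54.00 mm); the r=10 cylinder at (1, 7) gives a regular 6-gon of circumradius 10 (constant along its height) (perimeter = 2·6·10.000·sin(180°/6) = 60.00 mm); Combining (union): the regions partially overlap (shared area 120.88 mm²), so the edge portions inside another operand are dropped and the merged outline is re-measured after clipping — boundary = 121.91 mm; (whole slice rotated 25° about Z — lengths, areas and connectivity unchanged). So its perimeter = 121.91 mm. Layer 78 is larger (121.91 vs 53.00 mm).

layer 78 (z = 15.6 mm)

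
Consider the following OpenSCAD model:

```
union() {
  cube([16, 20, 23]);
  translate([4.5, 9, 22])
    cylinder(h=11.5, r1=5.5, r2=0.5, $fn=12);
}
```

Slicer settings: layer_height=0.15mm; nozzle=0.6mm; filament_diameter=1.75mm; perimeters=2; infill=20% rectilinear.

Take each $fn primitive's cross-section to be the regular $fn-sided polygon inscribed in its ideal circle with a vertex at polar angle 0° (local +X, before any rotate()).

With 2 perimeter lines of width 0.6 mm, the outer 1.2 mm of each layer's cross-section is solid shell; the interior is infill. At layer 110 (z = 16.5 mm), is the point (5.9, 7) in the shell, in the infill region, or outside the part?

At z = 16.5 mm: the cube is present — its section is the full 16×20 rectangle; the cone at (4.5, 9) is not intersected at this z (z outside [22, 33.5]); Merging all regions: only the 16×20 cube is present, so the union is just that shape — 1 connected region. Overall, the cross-section is a single solid region. The nearest boundary edge runs (0.00, 20.00)→(0.00, 0.00); distance from the point to it = 5.90 mm. The point is inside the cross-section and 5.90 mm from the nearest boundary — more than the 1.2 mm shell width (2 × 0.6), so it's in the infill interior.

infill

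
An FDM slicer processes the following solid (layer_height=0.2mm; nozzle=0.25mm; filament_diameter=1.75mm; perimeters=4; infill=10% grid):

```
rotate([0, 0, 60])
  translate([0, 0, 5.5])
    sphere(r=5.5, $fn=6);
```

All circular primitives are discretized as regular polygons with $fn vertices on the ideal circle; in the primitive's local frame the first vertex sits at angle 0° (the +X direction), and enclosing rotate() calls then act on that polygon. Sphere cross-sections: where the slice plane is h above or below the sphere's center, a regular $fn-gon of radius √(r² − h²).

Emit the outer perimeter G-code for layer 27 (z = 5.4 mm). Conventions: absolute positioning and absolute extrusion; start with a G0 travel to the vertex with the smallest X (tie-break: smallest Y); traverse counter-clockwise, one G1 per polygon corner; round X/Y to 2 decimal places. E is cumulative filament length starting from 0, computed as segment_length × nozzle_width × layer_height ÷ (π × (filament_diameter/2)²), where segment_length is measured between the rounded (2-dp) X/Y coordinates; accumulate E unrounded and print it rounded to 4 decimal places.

At z = 5.4 mm: the r=5.5 sphere slices to a regular 6-gon of circumradius 5.499 (√(r²−h²) with h=0.1 from center); (rotated 60° about Z; rotation is an isometry so areas/perimeters/island counts are preserved). The outline is a single polygon with 6 vertices. Extrusion per mm of travel: 0.25 × 0.2 / (π × 0.875²) = 0.020788. Accumulating E over each segment gives final E = 0.6858.

G0 X-5.50 Y0.00 Z5.40
G1 X-2.75 Y-4.76 E0.1143
G1 X2.75 Y-4.76 E0.2286
G1 X5.50 Y0.00 E0.3429
G1 X2.75 Y4.76 E0.4572
G1 X-2.75 Y4.76 E0.5715
G1 X-5.50 Y0.00 E0.6858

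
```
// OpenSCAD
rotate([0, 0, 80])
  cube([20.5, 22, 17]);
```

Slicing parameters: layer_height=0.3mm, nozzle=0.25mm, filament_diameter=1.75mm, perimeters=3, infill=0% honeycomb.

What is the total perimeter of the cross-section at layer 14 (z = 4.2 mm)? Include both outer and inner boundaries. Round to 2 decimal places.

At z = 4.2 mm: the 20.5×22 cube contributes its full rectangle (perimeter 85.00 mm); (whole slice rotated 80° about Z — lengths, areas and connectivity unchanged). Overall, the cross-section is a single solid region. Total boundary length (outer) = 85.00 mm.

85.00 mm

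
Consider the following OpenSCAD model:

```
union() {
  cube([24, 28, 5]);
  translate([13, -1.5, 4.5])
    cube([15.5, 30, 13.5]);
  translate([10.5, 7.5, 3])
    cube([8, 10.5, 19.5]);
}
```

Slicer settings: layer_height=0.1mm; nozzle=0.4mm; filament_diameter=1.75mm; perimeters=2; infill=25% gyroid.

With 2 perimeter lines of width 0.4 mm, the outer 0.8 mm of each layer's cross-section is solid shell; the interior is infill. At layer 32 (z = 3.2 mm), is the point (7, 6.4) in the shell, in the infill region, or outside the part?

At z = 3.2 mm: the cube is present — its section is the full 24×28 rectangle; the cube at (13, -1.5) does not reach this height (z outside [4.5, 18]); the cube at (10.5, 7.5) is present — its section is the full 8×10.5 rectangle; Taking the union: the 8×10.5 cube at (10.5, 7.5) lies entirely inside the 24×28 cube, so the union is just the 24×28 cube — 1 connected region. Overall, the cross-section is a single solid region. The nearest boundary edge runs (24.00, 0.00)→(0.00, 0.00); distance from the point to it = 6.40 mm. The point is inside the cross-section and 6.40 mm from the nearest boundary — more than the 0.8 mm shell width (2 × 0.4), so it's in the infill interior.

infill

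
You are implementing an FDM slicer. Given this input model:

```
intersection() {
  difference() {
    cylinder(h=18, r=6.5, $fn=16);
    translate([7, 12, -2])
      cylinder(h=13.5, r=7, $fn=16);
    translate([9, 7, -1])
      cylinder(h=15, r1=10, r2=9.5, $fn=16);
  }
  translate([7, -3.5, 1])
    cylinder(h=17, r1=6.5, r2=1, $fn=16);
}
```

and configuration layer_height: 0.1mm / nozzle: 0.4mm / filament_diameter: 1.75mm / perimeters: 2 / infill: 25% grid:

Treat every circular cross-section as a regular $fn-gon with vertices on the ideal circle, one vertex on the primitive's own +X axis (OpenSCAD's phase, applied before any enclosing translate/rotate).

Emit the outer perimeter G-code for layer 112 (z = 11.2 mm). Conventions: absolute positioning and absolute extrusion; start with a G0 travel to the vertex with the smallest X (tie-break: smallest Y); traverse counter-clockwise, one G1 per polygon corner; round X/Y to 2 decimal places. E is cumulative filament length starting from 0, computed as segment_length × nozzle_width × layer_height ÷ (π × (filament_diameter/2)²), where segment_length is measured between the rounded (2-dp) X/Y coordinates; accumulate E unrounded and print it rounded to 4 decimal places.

G0 X3.80 Y-3.50 Z11.20
G1 X4.04 Y-4.72 E0.0207
G1 X4.15 Y-4.89 E0.0240
G1 X4.60 Y-4.60 E0.0329
G1 X6.01 Y-2.49 E0.0752
G1 X6.10 Y-2.02 E0.0831
G1 X5.33 Y-1.86 E0.0962
G1 X4.63 Y-1.40 E0.1101
G1 X4.04 Y-2.28 E0.1277
G1 X3.80 Y-3.50 E0.1484

At z = 11.2 mm: the cylinder: section is a regular 16-gon, circumradius r=6.5; the cylinder at (7, 12): section is a regular 16-gon, circumradius r=7; the cone at (9, 7): at t=0.813 of its height the radius interpolates to r₁+(r₂−r₁)t = 9.593, giving a regular 16-gon of that circumradius; After the difference (first − rest): starting from the r=6.5 cylinder, the r=7 cylinder at (7, 12) misses the remaining region (no effect); the cone at (9, 7) partially overlaps it — only the 33.20 mm² overlap (of its 281.75 mm²) is removed, clipping the outline — 1 connected region; the cone at (7, -3.5) (r1=6.5→r2=1) has section circumradius 3.200 here — a regular 16-gon; After intersecting: the cone at (7, -3.5) partially overlaps that combined region; clipping to the common part keeps 4.42 mm² — 1 connected region. The outline is a single polygon with 9 vertices. Extrusion per mm of travel: 0.4 × 0.1 / (π × 0.875²) = 0.016630. Accumulating E over each segment gives final E = 0.1484.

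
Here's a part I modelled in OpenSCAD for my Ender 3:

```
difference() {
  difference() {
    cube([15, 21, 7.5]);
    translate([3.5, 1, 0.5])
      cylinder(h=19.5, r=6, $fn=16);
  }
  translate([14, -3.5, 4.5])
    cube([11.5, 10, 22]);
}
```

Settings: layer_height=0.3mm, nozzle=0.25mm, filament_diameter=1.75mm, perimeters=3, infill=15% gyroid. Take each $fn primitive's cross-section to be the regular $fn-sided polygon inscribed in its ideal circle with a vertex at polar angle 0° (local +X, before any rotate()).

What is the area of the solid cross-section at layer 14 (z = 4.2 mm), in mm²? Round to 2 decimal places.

258.60 mm²

At z = 4.2 mm: the cube (footprint 15×21) is included at this height (area 315.00 mm²); the r=6 cylinder at (3.5, 1) gives a regular 16-gon of circumradius 6 (constant along its height) (area = (16/2)·6.000²·sin(360°/16) = 110.21 mm²); Taking the first minus the rest: starting from the 15×21 cube (315.00 mm²), the r=6 cylinder at (3.5, 1) partially overlaps it — only the 56.40 mm² overlap (of its 110.21 mm²) is removed, clipping the outline — area = 258.60 mm²; the cube at (14, -3.5) is absent (z outside [4.5, 26.5]); Subtracting the remaining from the first: none of the subtracted shapes is present at this height, so the result so far is unchanged — area = 258.60 mm². Overall, the cross-section is a single solid region. Net area = 258.60 mm².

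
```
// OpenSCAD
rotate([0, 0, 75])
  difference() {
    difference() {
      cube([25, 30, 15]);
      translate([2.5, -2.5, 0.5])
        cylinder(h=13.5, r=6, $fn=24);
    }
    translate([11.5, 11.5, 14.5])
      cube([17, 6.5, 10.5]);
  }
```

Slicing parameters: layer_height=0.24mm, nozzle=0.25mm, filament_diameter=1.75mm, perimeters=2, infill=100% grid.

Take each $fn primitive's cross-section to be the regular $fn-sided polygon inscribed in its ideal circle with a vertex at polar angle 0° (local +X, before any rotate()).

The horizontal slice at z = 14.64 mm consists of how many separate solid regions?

1

At z = 14.64 mm: the cube (footprint 25×30) is included at this height; the cylinder at (2.5, -2.5) does not reach this height (z outside [0.5, 14]); Subtracting the remaining from the first: none of the subtracted shapes is present at this height, so the 25×30 cube is unchanged — 1 connected region; the 17×6.5 cube at (11.5, 11.5) contributes its full rectangle; Taking the first minus the rest: starting from that combined region, the 17×6.5 cube at (11.5, 11.5) partially overlaps it — only the 87.75 mm² overlap (of its 110.50 mm²) is removed, clipping the outline — 1 connected region; (rotated 75° about Z; rotation is an isometry so areas/perimeters/island counts are preserved). The result has 1 disconnected region.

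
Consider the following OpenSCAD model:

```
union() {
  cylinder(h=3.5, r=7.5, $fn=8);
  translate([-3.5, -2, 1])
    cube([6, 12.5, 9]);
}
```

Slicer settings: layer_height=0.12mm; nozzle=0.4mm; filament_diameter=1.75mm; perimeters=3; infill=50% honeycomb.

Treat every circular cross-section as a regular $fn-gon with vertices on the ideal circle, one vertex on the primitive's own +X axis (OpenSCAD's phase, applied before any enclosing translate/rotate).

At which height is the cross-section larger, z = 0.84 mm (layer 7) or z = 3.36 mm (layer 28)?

layer 28 (z = 3.36 mm)

Layer 7 (z = 0.84): the r=7.5 cylinder contributes a regular 8-gon of circumradius 7.5 (area = (8/2)·7.500²·sin(360°/8) = 159.10 mm²); the cube at (-3.5, -2) is not intersected at this z (z outside [1, 10]); Merging all regions: only the r=7.5 cylinder is present, so the union is just that shape — area = 159.10 mm². So its area = 159.10 mm². Layer 28 (z = 3.36): the cylinder: section is a regular 8-gon, circumradius r=7.5 (area = (8/2)·7.500²·sin(360°/8) = 159.10 mm²); the cube at (-3.5, -2) is present — its section is the full 6×12.5 rectangle (area 75.00 mm²); Taking the union: the regions partially overlap — summed areas 234.10 mm² minus the doubly-counted overlap 53.17 mm² gives 180.93 mm² — area = 180.93 mm². So its area = 180.93 mm². Layer 28 is larger (180.93 vs 159.10 mm²).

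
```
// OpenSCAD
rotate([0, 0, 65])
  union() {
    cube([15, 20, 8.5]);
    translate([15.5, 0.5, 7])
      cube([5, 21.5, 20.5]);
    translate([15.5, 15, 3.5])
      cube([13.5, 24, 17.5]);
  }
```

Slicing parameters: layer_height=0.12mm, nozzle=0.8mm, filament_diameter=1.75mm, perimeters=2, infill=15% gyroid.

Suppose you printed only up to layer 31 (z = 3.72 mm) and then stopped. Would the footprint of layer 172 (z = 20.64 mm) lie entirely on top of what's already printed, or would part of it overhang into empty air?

Compare the two slices. At z = 3.72: the 15×20 cube contributes its full rectangle (area 300.00 mm²); the cube at (15.5, 0.5) is not intersected at this z (z outside [7, 27.5]); the 13.5×24 cube at (15.5, 15) contributes its full rectangle (area 324.00 mm²); Taking the union: the 2 present regions are separate (no shared area or edge), so areas and boundary lengths simply add and each stays a separate island — area = 624.00 mm²; (whole slice rotated 65° about Z — lengths, areas and connectivity unchanged). At z = 20.64: the cube is not intersected at this z (z outside [0, 8.5]); the cube at (15.5, 0.5) is present — its section is the full 5×21.5 rectangle (area 107.50 mm²); the cube at (15.5, 15) is present — its section is the full 13.5×24 rectangle (area 324.00 mm²); Combining (union): the regions partially overlap — summed areas 431.50 mm² minus the doubly-counted overlap 35.00 mm² gives 396.50 mm² — area = 396.50 mm²; (whole slice rotated 65° about Z — lengths, areas and connectivity unchanged). Checking containment: at z = 20.64 the cross-section extends beyond the z = 3.72 cross-section by about 72.50 mm².

part overhangs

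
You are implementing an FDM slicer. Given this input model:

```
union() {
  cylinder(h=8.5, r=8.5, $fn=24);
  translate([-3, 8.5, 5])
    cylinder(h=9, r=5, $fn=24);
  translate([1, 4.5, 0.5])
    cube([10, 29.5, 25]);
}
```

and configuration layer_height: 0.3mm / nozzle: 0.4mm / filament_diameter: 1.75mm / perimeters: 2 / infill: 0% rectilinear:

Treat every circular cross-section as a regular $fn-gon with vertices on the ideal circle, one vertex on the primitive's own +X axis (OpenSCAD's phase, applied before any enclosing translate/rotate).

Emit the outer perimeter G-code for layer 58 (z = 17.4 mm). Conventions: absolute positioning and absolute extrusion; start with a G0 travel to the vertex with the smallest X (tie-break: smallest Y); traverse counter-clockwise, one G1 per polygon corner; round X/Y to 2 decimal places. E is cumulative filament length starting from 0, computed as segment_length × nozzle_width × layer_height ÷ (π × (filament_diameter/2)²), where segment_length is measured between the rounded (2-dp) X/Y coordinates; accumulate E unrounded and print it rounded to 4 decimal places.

G0 X1.00 Y4.50 Z17.40
G1 X11.00 Y4.50 E0.4989
G1 X11.00 Y34.00 E1.9707
G1 X1.00 Y34.00 E2.4696
G1 X1.00 Y4.50 E3.9413

At z = 17.4 mm: the cylinder is not intersected at this z (z outside [0, 8.5]); the cylinder at (-3, 8.5) is not intersected at this z (z outside [5, 14]); the 10×29.5 cube at (1, 4.5) contributes its full rectangle; Merging all regions: only the 10×29.5 cube at (1, 4.5) is present, so the union is just that shape — 1 connected region. The outline is a single polygon with 4 vertices. Extrusion per mm of travel: 0.4 × 0.3 / (π × 0.875²) = 0.049890. Accumulating E over each segment gives final E = 3.9413.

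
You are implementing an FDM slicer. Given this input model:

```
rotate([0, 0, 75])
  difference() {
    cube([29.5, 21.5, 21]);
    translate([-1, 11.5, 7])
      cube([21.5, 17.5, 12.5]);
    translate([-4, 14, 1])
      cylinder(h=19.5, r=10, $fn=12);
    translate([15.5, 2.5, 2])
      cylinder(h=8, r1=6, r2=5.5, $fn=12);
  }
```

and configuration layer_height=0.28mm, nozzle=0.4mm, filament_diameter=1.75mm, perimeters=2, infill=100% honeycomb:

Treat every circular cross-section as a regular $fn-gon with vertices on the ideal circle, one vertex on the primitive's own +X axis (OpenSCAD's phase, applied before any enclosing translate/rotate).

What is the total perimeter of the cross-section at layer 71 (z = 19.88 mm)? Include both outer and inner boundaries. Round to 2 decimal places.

103.51 mm

At z = 19.88 mm: the cube is present — its section is the full 29.5×21.5 rectangle (perimeter 102.00 mm); the cube at (-1, 11.5) is not intersected at this z (z outside [7, 19.5]); the r=10 cylinder at (-4, 14) gives a regular 12-gon of circumradius 10 (constant along its height) (perimeter = 2·12·10.000·sin(180°/12) = 62.12 mm); the cone at (15.5, 2.5) does not reach this height (z outside [2, 10]); Taking the first minus the rest: starting from the 29.5×21.5 cube, the r=10 cylinder at (-4, 14) partially overlaps it — only the 72.32 mm² overlap (of its 300.00 mm²) is removed, clipping the outline — boundary = 103.51 mm; (whole slice rotated 75° about Z — lengths, areas and connectivity unchanged). Overall, the cross-section is a single solid region. Total boundary length (outer) = 103.51 mm.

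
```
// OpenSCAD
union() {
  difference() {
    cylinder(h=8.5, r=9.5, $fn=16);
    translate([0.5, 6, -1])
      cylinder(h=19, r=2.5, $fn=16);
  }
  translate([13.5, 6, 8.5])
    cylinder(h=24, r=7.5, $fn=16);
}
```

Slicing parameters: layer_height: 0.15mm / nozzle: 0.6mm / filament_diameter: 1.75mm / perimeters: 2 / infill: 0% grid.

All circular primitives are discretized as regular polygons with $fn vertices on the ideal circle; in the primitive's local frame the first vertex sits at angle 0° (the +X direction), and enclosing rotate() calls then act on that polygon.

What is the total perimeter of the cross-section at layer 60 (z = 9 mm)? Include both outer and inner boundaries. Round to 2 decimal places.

46.82 mm

At z = 9 mm: the cylinder is absent (z outside [0, 8.5]); the r=2.5 cylinder at (0.5, 6) gives a regular 16-gon of circumradius 2.5 (constant along its height) (perimeter = 2·16·2.500·sin(180°/16) = 15.61 mm); Taking the first minus the rest: the first operand is absent here, so nothing remains; the r=7.5 cylinder at (13.5, 6) gives a regular 16-gon of circumradius 7.5 (constant along its height) (perimeter = 2·16·7.500·sin(180°/16) = 46.82 mm); Combining (union): only the r=7.5 cylinder at (13.5, 6) is present, so the union is just that shape — boundary = 46.82 mm. Overall, the cross-section is a single solid region. Total boundary length (outer) = 46.82 mm.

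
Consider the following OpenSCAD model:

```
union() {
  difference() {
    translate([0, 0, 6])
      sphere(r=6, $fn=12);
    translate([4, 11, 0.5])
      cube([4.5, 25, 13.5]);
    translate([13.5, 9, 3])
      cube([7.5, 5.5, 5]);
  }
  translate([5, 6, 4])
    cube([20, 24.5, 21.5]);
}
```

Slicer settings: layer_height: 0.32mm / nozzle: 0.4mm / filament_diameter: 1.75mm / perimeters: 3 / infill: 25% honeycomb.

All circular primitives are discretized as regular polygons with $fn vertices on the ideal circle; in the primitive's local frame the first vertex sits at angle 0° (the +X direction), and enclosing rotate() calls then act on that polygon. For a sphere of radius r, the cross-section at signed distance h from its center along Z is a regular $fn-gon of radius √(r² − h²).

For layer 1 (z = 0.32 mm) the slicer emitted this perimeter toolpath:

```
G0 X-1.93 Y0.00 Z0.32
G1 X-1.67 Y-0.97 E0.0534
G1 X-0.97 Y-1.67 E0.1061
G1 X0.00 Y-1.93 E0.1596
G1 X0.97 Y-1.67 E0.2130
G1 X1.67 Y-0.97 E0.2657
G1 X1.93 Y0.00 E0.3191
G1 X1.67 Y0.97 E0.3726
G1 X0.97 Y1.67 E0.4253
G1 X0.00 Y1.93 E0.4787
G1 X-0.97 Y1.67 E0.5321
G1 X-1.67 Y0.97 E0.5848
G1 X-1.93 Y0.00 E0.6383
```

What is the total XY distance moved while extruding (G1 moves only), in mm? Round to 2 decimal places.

11.99 mm

Sum the Euclidean lengths of each G1 segment: total = 11.99 mm.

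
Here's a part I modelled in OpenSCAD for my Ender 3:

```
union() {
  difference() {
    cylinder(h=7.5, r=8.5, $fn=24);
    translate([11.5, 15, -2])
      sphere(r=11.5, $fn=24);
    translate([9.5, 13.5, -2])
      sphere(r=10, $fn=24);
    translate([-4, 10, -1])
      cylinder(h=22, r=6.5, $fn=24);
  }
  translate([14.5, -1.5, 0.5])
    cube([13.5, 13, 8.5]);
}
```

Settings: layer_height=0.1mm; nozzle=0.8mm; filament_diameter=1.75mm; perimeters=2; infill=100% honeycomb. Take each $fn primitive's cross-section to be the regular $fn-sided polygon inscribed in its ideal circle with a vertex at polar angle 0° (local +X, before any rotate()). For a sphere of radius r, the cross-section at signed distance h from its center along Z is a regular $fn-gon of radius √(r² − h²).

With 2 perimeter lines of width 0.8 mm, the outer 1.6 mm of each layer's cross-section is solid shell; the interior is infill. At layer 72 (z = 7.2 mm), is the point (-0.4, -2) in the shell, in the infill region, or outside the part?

infill

At z = 7.2 mm: the cylinder: section is a regular 24-gon, circumradius r=8.5; the r=11.5 sphere at (11.5, 15) contributes a regular 24-gon of circumradius √(11.5²−9.2²) = 6.900; the r=10 sphere at (9.5, 13.5) contributes a regular 24-gon of circumradius √(10²−9.2²) = 3.919; the r=6.5 cylinder at (-4, 10) gives a regular 24-gon of circumradius 6.5 (constant along its height); After the difference (first − rest): starting from the r=8.5 cylinder, the r=11.5 sphere at (11.5, 15) misses the remaining region (no effect); the r=10 sphere at (9.5, 13.5) misses the remaining region (no effect); the r=6.5 cylinder at (-4, 10) partially overlaps it — only the 29.01 mm² overlap (of its 131.22 mm²) is removed, clipping the outline — 1 connected region; the cube at (14.5, -1.5) (footprint 13.5×13) is included at this height; Combining (union): the 2 present regions are separate (no shared area or edge), so areas and boundary lengths simply add and each stays a separate island — 2 connected regions. Overall, the cross-section has 2 separate islands. The nearest boundary edge runs (-4.00, 3.50)→(-2.32, 3.72); distance from the point to it = 6.03 mm. (Shell/infill is judged within the island containing the point — the largest one.) The point is inside the cross-section and 6.03 mm from the nearest boundary — more than the 1.6 mm shell width (2 × 0.8), so it's in the infill interior.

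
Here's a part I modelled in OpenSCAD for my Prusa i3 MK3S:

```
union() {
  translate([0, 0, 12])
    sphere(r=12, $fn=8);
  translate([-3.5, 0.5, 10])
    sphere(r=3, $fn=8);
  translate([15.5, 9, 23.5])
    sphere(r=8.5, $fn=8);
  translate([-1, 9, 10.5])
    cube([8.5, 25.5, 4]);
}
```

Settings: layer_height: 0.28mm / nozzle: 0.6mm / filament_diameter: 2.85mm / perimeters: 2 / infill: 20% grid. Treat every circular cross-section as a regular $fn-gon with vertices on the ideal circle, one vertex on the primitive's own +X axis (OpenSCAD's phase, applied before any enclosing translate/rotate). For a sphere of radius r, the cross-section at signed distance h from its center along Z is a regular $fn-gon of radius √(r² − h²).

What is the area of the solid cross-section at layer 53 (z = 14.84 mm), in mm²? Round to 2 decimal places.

384.48 mm²

At z = 14.84 mm: the r=12 sphere contributes a regular 8-gon of circumradius √(12²−2.84²) = 11.659 (area = (8/2)·11.659²·sin(360°/8) = 384.48 mm²); the sphere at (-3.5, 0.5) is not intersected at this z (|z−center|=4.840 > r=3); the sphere at (15.5, 9) does not reach this height (|z−center|=8.660 > r=8.5); the cube at (-1, 9) is absent (z outside [10.5, 14.5]); Combining (union): only the r=12 sphere is present, so the union is just that shape — area = 384.48 mm². Overall, the cross-section is a single solid region. Net area = 384.48 mm².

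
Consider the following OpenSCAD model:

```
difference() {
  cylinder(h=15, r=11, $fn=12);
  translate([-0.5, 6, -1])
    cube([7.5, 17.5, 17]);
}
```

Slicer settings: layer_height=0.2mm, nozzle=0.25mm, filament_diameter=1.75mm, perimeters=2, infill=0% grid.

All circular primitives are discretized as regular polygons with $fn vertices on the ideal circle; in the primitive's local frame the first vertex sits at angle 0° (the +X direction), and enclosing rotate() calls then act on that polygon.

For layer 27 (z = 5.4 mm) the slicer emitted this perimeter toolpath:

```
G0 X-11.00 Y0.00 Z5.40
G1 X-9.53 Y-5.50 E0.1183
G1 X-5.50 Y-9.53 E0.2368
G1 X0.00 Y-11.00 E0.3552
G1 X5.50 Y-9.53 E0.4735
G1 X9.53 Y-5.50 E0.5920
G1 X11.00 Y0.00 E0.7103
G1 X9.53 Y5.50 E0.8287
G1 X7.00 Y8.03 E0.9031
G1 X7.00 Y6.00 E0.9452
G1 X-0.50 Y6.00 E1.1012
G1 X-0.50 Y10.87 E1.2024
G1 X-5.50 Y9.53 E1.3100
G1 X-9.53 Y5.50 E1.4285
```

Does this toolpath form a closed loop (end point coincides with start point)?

no

Start point (G0): (-11.00, 0.00). End point (last G1): the path does not return to the start — open.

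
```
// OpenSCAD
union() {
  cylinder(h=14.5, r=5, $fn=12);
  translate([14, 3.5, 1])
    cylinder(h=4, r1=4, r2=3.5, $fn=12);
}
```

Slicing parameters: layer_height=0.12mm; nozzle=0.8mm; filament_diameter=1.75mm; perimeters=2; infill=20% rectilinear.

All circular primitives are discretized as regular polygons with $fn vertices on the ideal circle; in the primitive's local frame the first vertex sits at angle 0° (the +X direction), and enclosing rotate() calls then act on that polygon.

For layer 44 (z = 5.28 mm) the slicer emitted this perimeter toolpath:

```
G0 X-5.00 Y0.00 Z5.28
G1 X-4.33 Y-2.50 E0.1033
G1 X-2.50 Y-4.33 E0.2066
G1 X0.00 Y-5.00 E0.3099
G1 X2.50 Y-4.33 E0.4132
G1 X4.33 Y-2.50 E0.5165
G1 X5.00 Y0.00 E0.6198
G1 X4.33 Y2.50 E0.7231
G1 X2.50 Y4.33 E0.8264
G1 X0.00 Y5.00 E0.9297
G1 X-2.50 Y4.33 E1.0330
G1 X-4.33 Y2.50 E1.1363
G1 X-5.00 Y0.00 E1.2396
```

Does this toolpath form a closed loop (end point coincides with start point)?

Start point (G0): (-5.00, 0.00). End point (last G1): the path returns to the start — closed.

yes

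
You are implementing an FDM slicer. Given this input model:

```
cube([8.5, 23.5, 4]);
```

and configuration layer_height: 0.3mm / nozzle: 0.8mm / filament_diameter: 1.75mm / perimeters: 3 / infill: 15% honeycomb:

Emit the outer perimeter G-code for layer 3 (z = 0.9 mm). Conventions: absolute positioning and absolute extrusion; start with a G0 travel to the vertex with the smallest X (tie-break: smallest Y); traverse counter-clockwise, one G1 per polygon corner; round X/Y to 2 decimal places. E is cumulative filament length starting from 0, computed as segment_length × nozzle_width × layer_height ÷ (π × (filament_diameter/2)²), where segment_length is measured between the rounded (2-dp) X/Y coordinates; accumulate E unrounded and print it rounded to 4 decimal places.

At z = 0.9 mm: the cube (footprint 8.5×23.5) is included at this height. The outline is a single polygon with 4 vertices. Extrusion per mm of travel: 0.8 × 0.3 / (π × 0.875²) = 0.099780. Accumulating E over each segment gives final E = 6.3859.

G0 X0.00 Y0.00 Z0.90
G1 X8.50 Y0.00 E0.8481
G1 X8.50 Y23.50 E3.1930
G1 X0.00 Y23.50 E4.0411
G1 X0.00 Y0.00 E6.3859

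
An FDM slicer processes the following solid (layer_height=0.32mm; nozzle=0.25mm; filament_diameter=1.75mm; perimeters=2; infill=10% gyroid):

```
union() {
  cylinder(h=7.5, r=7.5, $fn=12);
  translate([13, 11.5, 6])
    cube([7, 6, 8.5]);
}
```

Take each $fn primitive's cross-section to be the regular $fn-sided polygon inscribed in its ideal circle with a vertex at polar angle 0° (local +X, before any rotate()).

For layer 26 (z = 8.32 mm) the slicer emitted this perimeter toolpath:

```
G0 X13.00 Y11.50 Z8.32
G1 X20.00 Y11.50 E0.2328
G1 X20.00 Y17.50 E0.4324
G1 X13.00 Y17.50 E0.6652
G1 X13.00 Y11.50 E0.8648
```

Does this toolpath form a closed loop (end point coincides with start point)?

yes

Start point (G0): (13.00, 11.50). End point (last G1): the path returns to the start — closed.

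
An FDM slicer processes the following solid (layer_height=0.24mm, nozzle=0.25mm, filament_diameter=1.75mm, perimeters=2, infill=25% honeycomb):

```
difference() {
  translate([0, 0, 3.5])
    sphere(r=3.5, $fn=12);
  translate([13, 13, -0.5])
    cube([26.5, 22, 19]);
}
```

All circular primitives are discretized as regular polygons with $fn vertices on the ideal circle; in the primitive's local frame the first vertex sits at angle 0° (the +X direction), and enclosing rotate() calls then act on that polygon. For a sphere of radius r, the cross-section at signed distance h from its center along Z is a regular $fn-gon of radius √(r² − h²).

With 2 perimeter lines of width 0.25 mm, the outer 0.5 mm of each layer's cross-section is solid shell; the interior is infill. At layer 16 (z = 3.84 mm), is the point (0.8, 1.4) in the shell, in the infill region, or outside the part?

infill

At z = 3.84 mm: the r=3.5 sphere contributes a regular 12-gon of circumradius √(3.5²−0.34²) = 3.483; the 26.5×22 cube at (13, 13) contributes its full rectangle; Subtracting the remaining from the first: starting from the r=3.5 sphere, the 26.5×22 cube at (13, 13) misses the remaining region (no effect) — 1 connected region. Overall, the cross-section is a single solid region. The nearest boundary edge runs (0.00, 3.48)→(1.74, 3.02); distance from the point to it = 1.81 mm. The point is inside the cross-section and 1.81 mm from the nearest boundary — more than the 0.5 mm shell width (2 × 0.25), so it's in the infill interior.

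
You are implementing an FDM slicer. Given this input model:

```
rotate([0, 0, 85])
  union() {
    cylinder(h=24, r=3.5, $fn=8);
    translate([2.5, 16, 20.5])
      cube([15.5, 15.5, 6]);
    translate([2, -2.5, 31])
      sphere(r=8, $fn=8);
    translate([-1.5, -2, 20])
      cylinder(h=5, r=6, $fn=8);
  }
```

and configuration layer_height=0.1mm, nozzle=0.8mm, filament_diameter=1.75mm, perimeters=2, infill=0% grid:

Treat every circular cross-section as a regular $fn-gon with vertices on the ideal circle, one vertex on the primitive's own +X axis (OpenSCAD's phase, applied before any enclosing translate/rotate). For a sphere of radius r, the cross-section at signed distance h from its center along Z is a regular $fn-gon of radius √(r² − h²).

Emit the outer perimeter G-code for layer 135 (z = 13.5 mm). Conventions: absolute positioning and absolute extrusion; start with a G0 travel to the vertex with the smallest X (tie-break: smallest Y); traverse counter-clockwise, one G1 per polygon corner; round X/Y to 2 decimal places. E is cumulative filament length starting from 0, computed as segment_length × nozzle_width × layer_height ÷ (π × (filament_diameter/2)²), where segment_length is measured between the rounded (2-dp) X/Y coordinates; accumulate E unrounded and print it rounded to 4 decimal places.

At z = 13.5 mm: the r=3.5 cylinder gives a regular 8-gon of circumradius 3.5 (constant along its height); the cube at (2.5, 16) does not reach this height (z outside [20.5, 26.5]); the sphere at (2, -2.5) is absent (|z−center|=17.500 > r=8); the cylinder at (-1.5, -2) does not reach this height (z outside [20, 25]); Merging all regions: only the r=3.5 cylinder is present, so the union is just that shape — 1 connected region; (whole slice rotated 85° about Z — lengths, areas and connectivity unchanged). The outline is a single polygon with 8 vertices. Extrusion per mm of travel: 0.8 × 0.1 / (π × 0.875²) = 0.033260. Accumulating E over each segment gives final E = 0.7131.

G0 X-3.49 Y0.31 Z13.50
G1 X-2.68 Y-2.25 E0.0893
G1 X-0.31 Y-3.49 E0.1783
G1 X2.25 Y-2.68 E0.2676
G1 X3.49 Y-0.31 E0.3565
G1 X2.68 Y2.25 E0.4458
G1 X0.31 Y3.49 E0.5348
G1 X-2.25 Y2.68 E0.6241
G1 X-3.49 Y0.31 E0.7131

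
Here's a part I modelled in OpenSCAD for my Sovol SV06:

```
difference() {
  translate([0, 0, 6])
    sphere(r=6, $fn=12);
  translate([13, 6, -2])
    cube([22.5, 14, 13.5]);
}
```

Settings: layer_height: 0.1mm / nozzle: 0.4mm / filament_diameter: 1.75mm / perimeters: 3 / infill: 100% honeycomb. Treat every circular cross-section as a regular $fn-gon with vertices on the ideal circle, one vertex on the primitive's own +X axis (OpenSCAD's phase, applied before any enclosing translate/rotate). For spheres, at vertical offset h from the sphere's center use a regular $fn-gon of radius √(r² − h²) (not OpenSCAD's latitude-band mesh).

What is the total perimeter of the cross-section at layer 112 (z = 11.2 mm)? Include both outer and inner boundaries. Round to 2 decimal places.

At z = 11.2 mm: the r=6 sphere slices to a regular 12-gon of circumradius 2.993 (√(r²−h²) with h=5.2 from center) (perimeter = 2·12·2.993·sin(180°/12) = 18.59 mm); the cube at (13, 6) is present — its section is the full 22.5×14 rectangle (perimeter 73.00 mm); Subtracting the remaining from the first: starting from the r=6 sphere, the 22.5×14 cube at (13, 6) misses the remaining region (no effect) — boundary = 18.59 mm. Overall, the cross-section is a single solid region. Total boundary length (outer) = 18.59 mm.

18.59 mm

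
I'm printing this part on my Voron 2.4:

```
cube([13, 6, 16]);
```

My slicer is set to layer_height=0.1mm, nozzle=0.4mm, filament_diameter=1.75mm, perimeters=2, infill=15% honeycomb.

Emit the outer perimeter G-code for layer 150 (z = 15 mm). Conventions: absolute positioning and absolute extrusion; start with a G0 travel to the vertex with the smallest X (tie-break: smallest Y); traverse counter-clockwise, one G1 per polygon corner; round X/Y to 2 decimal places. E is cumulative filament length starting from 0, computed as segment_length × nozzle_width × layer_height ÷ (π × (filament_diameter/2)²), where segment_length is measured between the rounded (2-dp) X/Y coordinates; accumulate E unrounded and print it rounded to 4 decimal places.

At z = 15 mm: the cube is present — its section is the full 13×6 rectangle. The outline is a single polygon with 4 vertices. Extrusion per mm of travel: 0.4 × 0.1 / (π × 0.875²) = 0.016630. Accumulating E over each segment gives final E = 0.6319.

G0 X0.00 Y0.00 Z15.00
G1 X13.00 Y0.00 E0.2162
G1 X13.00 Y6.00 E0.3160
G1 X0.00 Y6.00 E0.5322
G1 X0.00 Y0.00 E0.6319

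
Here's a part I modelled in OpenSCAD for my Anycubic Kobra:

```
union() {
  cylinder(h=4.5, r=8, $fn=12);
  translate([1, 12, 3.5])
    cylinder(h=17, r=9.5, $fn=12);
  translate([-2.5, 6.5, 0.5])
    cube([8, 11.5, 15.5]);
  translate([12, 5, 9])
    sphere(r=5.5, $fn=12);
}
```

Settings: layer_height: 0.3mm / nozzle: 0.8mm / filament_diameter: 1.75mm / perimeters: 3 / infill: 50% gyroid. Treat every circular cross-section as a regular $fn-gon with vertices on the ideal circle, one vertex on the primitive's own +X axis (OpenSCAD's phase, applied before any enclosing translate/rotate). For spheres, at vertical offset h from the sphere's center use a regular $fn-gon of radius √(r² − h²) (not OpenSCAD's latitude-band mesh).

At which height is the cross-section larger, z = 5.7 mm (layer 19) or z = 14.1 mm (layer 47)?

Layer 19 (z = 5.7): the cylinder does not reach this height (z outside [0, 4.5]); the r=9.5 cylinder at (1, 12) gives a regular 12-gon of circumradius 9.5 (constant along its height) (area = (12/2)·9.500²·sin(360°/12) = 270.75 mm²); the cube at (-2.5, 6.5) is present — its section is the full 8×11.5 rectangle (area 92.00 mm²); the sphere at (12, 5): section is a regular 12-gon, circumradius = √(r²−h²) = √(5.5²−3.3²) = 4.400 (area = (12/2)·4.400²·sin(360°/12) = 58.08 mm²); Merging all regions: the regions partially overlap — summed areas 420.83 mm² minus the doubly-counted overlap 93.38 mm² gives 327.45 mm² — area = 327.45 mm². So its area = 327.45 mm². Layer 47 (z = 14.1): the cylinder is absent (z outside [0, 4.5]); the r=9.5 cylinder at (1, 12) contributes a regular 12-gon of circumradius 9.5 (area = (12/2)·9.500²·sin(360°/12) = 270.75 mm²); the 8×11.5 cube at (-2.5, 6.5) contributes its full rectangle (area 92.00 mm²); the sphere at (12, 5): section is a regular 12-gon, circumradius = √(r²−h²) = √(5.5²−5.1²) = 2.059 (area = (12/2)·2.059²·sin(360°/12) = 12.72 mm²); Combining (union): the regions partially overlap — summed areas 375.47 mm² minus the doubly-counted overlap 92.00 mm² gives 283.47 mm² — area = 283.47 mm². So its area = 283.47 mm². Layer 19 is larger (327.45 vs 283.47 mm²).

layer 19 (z = 5.7 mm)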